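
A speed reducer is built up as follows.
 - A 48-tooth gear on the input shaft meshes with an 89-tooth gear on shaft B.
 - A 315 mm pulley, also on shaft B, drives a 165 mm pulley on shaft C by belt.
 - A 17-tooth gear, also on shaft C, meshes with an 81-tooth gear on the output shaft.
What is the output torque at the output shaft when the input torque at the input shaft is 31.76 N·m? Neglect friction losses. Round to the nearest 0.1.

147.0 N·m

After the gear mesh (89/48): 31.76 × 1.8542 = 58.888 N·m
After the belt (165/315): 58.888 × 0.52381 = 30.846 N·m
After the gear mesh (81/17): 30.846 × 4.7647 = 146.97 N·m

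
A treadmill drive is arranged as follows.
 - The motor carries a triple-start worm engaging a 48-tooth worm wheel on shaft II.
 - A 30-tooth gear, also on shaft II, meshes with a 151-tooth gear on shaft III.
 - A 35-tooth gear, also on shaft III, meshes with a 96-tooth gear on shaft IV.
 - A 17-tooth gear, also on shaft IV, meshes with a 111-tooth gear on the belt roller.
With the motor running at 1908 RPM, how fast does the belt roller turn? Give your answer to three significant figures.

the motor → shaft II (worm, 48/3): 1908 ÷ 16 = 119.25 RPM
shaft II → shaft III (gear mesh, 151/30): 119.25 ÷ 5.0333 = 23.692 RPM
shaft III → shaft IV (gear mesh, 96/35): 23.692 ÷ 2.7429 = 8.6377 RPM
shaft IV → the belt roller (gear mesh, 111/17): 8.6377 ÷ 6.5294 = 1.3229 RPM

1.32 RPM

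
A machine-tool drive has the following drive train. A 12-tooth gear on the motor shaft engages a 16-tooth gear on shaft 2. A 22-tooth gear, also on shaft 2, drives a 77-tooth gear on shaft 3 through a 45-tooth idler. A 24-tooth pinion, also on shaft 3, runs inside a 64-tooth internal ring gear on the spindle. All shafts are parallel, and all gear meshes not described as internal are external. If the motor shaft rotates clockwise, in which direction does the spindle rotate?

counterclockwise

the motor shaft → shaft 2: external mesh, 1 reversal → CCW.
shaft 2 → shaft 3: driver → idler → driven is 2 external meshes, 2 reversals → CCW.
shaft 3 → the spindle: internal mesh, same direction → CCW.
3 reversals in total — an odd number — so the spindle turns opposite to the motor shaft.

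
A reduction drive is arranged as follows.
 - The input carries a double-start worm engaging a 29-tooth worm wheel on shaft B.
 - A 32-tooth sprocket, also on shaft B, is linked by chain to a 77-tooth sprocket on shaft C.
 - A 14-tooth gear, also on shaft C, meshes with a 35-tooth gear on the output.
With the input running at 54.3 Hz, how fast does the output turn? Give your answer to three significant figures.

0.623 Hz

the input → shaft B (worm, 29/2): 54.3 ÷ 14.5 = 3.7448 Hz
shaft B → shaft C (chain, 77/32): 3.7448 ÷ 2.4062 = 1.5563 Hz
shaft C → the output (gear mesh, 35/14): 1.5563 ÷ 2.5 = 0.62252 Hz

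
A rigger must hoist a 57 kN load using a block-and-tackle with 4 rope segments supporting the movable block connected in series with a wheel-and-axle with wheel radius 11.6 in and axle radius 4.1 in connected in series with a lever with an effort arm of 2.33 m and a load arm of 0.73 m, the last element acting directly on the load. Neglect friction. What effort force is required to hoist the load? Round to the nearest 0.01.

Block-and-tackle MA = number of supporting rope parts = 4.
Wheel-and-axle MA = R/r = 11.6/4.1 = 2.8293.
Lever MA = effort arm / load arm = 2.33/0.73 = 3.1918.
Combined ideal MA = 4 × 2.8293 × 3.1918 = 36.122.
Effort = load / MA = 57 / 36.122 = 1.578 kN.

1.58 kN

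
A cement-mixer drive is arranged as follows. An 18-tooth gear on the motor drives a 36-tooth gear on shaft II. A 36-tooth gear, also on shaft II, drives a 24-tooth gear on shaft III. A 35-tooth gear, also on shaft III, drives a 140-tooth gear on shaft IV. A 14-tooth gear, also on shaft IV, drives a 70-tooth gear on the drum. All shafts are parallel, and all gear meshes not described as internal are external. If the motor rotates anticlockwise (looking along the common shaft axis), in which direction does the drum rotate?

the motor → shaft II: external mesh, 1 reversal → CW.
shaft II → shaft III: external mesh, 1 reversal → CCW.
shaft III → shaft IV: external mesh, 1 reversal → CW.
shaft IV → the drum: external mesh, 1 reversal → CCW.
4 reversals in total — an even number — so the drum turns the same way as the motor.

anticlockwise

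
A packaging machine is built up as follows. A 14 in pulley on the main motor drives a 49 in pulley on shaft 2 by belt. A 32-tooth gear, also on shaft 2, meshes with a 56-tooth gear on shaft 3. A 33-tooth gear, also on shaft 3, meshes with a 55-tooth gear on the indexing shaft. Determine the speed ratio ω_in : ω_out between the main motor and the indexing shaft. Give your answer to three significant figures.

Each stage contributes driven/driver: belt 49/14 = 3.5, gear mesh 56/32 = 1.75, gear mesh 55/33 = 1.6667.
Overall: 3.5 × 1.75 × 1.6667 = 10.208.

10.2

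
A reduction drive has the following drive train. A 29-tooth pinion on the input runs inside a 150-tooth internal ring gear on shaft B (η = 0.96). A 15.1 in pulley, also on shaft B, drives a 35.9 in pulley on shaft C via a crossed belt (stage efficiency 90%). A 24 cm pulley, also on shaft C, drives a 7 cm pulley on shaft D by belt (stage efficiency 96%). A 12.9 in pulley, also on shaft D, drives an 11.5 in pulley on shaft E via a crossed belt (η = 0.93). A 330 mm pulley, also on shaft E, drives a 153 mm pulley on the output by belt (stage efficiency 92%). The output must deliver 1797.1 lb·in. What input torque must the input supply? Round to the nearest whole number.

Overall ratio R = 5.1724 × 2.3775 × 0.29167 × 0.89147 × 0.46364 = 1.4825; overall efficiency η = 0.96 × 0.90 × 0.96 × 0.93 × 0.92 = 0.7097.
Input torque = output torque / (R × η) = 1797.1 / (1.4825 × 0.7097) = 1708.2 lb·in.

1708 lb·in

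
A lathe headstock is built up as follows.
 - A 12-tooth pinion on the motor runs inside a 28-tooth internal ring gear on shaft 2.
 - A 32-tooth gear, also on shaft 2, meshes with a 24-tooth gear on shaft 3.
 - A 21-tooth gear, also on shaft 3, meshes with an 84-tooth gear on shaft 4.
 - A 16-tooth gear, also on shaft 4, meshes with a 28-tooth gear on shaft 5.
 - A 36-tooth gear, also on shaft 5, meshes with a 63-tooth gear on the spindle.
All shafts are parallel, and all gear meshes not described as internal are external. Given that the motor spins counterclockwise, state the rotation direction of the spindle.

counterclockwise

the motor → shaft 2: internal mesh, same direction → CCW.
shaft 2 → shaft 3: external mesh, 1 reversal → CW.
shaft 3 → shaft 4: external mesh, 1 reversal → CCW.
shaft 4 → shaft 5: external mesh, 1 reversal → CW.
shaft 5 → the spindle: external mesh, 1 reversal → CCW.
4 reversals in total — an even number — so the spindle turns the same way as the motor.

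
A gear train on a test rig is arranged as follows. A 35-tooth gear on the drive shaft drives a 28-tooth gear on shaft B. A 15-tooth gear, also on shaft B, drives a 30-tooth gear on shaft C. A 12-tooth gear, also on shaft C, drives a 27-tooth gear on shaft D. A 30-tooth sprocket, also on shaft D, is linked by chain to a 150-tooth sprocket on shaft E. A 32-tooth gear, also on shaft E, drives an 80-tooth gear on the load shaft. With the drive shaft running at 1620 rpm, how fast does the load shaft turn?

gear mesh 28/35 = 0.8 → 1620/0.8 = 2025 rpm
gear mesh 30/15 = 2 → 2025/2 = 1012.5 rpm
gear mesh 27/12 = 2.25 → 1012.5/2.25 = 450 rpm
chain 150/30 = 5 → 450/5 = 90 rpm
gear mesh 80/32 = 2.5 → 90/2.5 = 36 rpm

36 rpm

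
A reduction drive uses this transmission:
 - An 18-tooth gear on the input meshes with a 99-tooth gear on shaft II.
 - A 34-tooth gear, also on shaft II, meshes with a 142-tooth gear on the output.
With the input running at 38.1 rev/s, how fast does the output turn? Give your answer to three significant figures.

1.66 rev/s

gear mesh 99/18 = 5.5 → 38.1/5.5 = 6.9273 rev/s
gear mesh 142/34 = 4.1765 → 6.9273/4.1765 = 1.6586 rev/s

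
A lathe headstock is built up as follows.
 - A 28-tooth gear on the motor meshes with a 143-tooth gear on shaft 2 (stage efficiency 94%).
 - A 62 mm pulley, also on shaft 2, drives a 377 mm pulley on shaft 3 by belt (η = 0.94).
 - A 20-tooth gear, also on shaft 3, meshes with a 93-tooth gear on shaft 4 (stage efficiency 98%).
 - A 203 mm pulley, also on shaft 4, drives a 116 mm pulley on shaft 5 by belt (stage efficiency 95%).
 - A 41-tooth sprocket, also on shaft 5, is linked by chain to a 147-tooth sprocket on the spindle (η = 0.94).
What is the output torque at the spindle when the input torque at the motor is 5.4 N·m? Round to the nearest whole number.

1235 N·m

After the gear mesh (143/28): 5.4 × 5.1071 × 0.94 = 25.924 N·m
After the belt (377/62): 25.924 × 6.0806 × 0.94 = 148.18 N·m
After the gear mesh (93/20): 148.18 × 4.65 × 0.98 = 675.24 N·m
After the belt (116/203): 675.24 × 0.57143 × 0.95 = 366.56 N·m
After the chain (147/41): 366.56 × 3.5854 × 0.94 = 1235.4 N·m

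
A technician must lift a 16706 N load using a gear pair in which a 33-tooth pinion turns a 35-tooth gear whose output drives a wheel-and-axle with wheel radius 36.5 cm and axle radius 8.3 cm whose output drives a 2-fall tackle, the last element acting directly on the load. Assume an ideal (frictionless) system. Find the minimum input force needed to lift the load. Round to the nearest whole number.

1791 N

Gear pair MA = 35/33 = 1.0606.
Wheel-and-axle MA = R/r = 36.5/8.3 = 4.3976.
Block-and-tackle MA = number of supporting rope parts = 2.
Combined ideal MA = 1.0606 × 4.3976 × 2 = 9.3282.
Effort = load / MA = 16706 / 9.3282 = 1790.9 N.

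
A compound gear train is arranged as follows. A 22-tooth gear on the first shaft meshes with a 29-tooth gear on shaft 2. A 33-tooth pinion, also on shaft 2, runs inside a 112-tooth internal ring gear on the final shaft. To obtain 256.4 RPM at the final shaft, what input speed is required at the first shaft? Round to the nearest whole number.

1147 RPM

Overall ratio R = 1.3182 × 3.3939 = 4.4738.
Required input speed = output speed × R = 256.4 × 4.4738 = 1147.1 RPM.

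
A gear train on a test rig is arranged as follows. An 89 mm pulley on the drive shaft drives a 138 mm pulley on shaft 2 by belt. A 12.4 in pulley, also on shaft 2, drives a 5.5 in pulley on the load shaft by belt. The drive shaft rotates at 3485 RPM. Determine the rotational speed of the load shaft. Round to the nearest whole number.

5067 RPM

the drive shaft → shaft 2 (belt, 138/89): 3485 ÷ 1.5506 = 2247.6 RPM
shaft 2 → the load shaft (belt, 5.5/12.4): 2247.6 ÷ 0.44355 = 5067.3 RPM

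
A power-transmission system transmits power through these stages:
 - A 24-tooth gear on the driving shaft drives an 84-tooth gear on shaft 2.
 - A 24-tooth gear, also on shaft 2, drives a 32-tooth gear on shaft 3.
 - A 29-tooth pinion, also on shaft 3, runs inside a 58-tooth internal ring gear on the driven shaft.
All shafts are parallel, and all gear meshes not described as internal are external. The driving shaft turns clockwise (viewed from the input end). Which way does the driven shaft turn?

the driving shaft → shaft 2: external mesh, 1 reversal → CCW.
shaft 2 → shaft 3: external mesh, 1 reversal → CW.
shaft 3 → the driven shaft: internal mesh, same direction → CW.
2 reversals in total — an even number — so the driven shaft turns the same way as the driving shaft.

clockwise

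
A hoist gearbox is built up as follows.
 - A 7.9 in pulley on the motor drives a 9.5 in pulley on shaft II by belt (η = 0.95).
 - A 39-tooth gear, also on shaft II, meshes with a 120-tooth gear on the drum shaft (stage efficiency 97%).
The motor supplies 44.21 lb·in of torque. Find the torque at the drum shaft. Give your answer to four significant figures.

belt 9.5/7.9 = 1.2025 → τ = 44.21·1.2025·0.95 = 50.506 lb·in
gear mesh 120/39 = 3.0769 → τ = 50.506·3.0769·0.97 = 150.74 lb·in

150.7 lb·in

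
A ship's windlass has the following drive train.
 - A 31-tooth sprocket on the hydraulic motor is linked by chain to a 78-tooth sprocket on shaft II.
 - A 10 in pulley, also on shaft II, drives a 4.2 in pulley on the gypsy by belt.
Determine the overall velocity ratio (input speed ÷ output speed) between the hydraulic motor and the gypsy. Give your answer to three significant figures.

1.06

Each stage contributes driven/driver: chain 78/31 = 2.5161, belt 4.2/10 = 0.42.
Overall: 2.5161 × 0.42 = 1.0568.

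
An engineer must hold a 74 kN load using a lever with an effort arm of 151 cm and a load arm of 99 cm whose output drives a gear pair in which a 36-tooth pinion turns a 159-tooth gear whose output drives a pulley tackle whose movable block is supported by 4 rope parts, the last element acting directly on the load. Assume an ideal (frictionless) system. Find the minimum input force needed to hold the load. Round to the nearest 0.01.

Lever MA = effort arm / load arm = 151/99 = 1.5253.
Gear pair MA = 159/36 = 4.4167.
Block-and-tackle MA = number of supporting rope parts = 4.
Combined ideal MA = 1.5253 × 4.4167 × 4 = 26.946.
Effort = load / MA = 74 / 26.946 = 2.7462 kN.

2.75 kN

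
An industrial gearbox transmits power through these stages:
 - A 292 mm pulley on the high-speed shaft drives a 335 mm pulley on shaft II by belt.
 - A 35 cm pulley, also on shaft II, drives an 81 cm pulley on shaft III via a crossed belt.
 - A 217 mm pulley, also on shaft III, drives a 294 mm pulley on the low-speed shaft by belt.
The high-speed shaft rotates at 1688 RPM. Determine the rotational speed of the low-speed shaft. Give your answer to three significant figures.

Belt: ratio = 335/292 = 1.1473, so shaft II turns at 1688 / 1.1473 = 1471.3 RPM.
Belt: ratio = 81/35 = 2.3143, so shaft III turns at 1471.3 / 2.3143 = 635.76 RPM.
Belt: ratio = 294/217 = 1.3548, so the low-speed shaft turns at 635.76 / 1.3548 = 469.25 RPM.

469 RPM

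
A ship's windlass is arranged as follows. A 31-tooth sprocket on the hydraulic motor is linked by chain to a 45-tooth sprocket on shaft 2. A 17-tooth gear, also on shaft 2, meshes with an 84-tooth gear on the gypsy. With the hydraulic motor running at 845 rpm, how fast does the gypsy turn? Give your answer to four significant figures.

117.8 rpm

the hydraulic motor → shaft 2 (chain, 45/31): 845 ÷ 1.4516 = 582.11 rpm
shaft 2 → the gypsy (gear mesh, 84/17): 582.11 ÷ 4.9412 = 117.81 rpm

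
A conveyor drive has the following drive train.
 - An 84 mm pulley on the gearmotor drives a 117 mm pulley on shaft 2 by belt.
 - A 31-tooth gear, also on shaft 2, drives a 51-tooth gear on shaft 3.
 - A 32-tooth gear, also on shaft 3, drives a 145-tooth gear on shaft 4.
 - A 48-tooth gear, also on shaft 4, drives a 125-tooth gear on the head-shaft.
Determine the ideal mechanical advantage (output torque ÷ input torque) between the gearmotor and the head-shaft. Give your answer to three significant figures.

27.0

Each stage contributes driven/driver: belt 117/84 = 1.3929, gear mesh 51/31 = 1.6452, gear mesh 145/32 = 4.5312, gear mesh 125/48 = 2.6042.
Overall: 1.3929 × 1.6452 × 4.5312 × 2.6042 = 27.04.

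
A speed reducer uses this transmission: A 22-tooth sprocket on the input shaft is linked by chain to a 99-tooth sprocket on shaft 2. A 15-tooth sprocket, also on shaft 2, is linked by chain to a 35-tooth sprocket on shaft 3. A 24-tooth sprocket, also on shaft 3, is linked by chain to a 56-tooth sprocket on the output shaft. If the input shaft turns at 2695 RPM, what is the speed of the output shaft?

the input shaft → shaft 2 (chain, 99/22): 2695 ÷ 4.5 = 598.89 RPM
shaft 2 → shaft 3 (chain, 35/15): 598.89 ÷ 2.3333 = 256.67 RPM
shaft 3 → the output shaft (chain, 56/24): 256.67 ÷ 2.3333 = 110 RPM

110 RPM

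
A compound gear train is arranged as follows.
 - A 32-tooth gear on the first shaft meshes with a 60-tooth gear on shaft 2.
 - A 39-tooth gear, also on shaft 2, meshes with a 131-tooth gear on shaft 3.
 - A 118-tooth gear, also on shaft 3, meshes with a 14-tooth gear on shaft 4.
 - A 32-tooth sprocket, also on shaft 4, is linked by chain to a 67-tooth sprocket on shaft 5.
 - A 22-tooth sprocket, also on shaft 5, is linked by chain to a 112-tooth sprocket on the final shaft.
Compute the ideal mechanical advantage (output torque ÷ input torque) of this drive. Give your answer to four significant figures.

7.965

Each stage contributes driven/driver: gear mesh 60/32 = 1.875, gear mesh 131/39 = 3.359, gear mesh 14/118 = 0.11864, chain 67/32 = 2.0938, chain 112/22 = 5.0909.
Overall: 1.875 × 3.359 × 0.11864 × 2.0938 × 5.0909 = 7.9648.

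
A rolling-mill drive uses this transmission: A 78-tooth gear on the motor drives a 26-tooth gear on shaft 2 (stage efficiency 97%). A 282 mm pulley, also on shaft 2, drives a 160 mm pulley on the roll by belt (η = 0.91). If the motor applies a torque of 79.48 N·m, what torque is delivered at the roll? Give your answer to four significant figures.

After the gear mesh (26/78): 79.48 × 0.33333 × 0.97 = 25.699 N·m
After the belt (160/282): 25.699 × 0.56738 × 0.91 = 13.268 N·m

13.27 N·m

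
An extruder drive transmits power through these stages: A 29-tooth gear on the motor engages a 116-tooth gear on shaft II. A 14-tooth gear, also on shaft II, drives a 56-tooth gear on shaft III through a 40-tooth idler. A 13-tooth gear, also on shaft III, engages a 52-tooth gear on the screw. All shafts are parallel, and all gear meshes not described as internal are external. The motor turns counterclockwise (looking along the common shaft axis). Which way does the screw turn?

counterclockwise

the motor → shaft II: external mesh, 1 reversal → CW.
shaft II → shaft III: driver → idler → driven is 2 external meshes, 2 reversals → CW.
shaft III → the screw: external mesh, 1 reversal → CCW.
4 reversals in total — an even number — so the screw turns the same way as the motor.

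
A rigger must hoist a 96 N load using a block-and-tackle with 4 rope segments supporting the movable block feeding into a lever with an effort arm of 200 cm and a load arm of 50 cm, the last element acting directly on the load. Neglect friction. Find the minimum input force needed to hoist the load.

Block-and-tackle MA = number of supporting rope parts = 4.
Lever MA = effort arm / load arm = 200/50 = 4.
Combined ideal MA = 4 × 4 = 16.
Effort = load / MA = 96 / 16 = 6 N.

6 N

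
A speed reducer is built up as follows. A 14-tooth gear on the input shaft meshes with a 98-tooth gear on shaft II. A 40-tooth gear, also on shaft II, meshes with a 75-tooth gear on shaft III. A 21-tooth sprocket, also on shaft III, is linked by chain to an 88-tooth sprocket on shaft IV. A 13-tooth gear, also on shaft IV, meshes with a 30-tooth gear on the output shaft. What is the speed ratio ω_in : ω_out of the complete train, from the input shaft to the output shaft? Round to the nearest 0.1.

Each stage contributes driven/driver: gear mesh 98/14 = 7, gear mesh 75/40 = 1.875, chain 88/21 = 4.1905, gear mesh 30/13 = 2.3077.
Overall: 7 × 1.875 × 4.1905 × 2.3077 = 126.92.

126.9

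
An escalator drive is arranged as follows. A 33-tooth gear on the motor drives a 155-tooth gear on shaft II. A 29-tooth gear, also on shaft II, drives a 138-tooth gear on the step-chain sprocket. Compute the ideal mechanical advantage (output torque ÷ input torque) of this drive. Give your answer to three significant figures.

22.4

Each stage contributes driven/driver: gear mesh 155/33 = 4.697, gear mesh 138/29 = 4.7586.
Overall: 4.697 × 4.7586 = 22.351.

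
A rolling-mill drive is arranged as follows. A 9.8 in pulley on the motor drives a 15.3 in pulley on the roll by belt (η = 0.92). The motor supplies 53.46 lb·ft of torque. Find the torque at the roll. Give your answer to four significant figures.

After the belt (15.3/9.8): 53.46 × 1.5612 × 0.92 = 76.786 lb·ft

76.79 lb·ft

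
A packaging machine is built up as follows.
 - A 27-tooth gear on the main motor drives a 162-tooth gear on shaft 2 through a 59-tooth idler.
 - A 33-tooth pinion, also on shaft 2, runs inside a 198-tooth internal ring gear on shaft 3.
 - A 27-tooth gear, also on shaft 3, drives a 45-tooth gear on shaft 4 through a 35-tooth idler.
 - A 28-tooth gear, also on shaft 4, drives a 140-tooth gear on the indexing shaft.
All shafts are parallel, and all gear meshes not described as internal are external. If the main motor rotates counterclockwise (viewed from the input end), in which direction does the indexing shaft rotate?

the main motor → shaft 2: driver → idler → driven is 2 external meshes, 2 reversals → CCW.
shaft 2 → shaft 3: internal mesh, same direction → CCW.
shaft 3 → shaft 4: driver → idler → driven is 2 external meshes, 2 reversals → CCW.
shaft 4 → the indexing shaft: external mesh, 1 reversal → CW.
5 reversals in total — an odd number — so the indexing shaft turns opposite to the main motor.

clockwise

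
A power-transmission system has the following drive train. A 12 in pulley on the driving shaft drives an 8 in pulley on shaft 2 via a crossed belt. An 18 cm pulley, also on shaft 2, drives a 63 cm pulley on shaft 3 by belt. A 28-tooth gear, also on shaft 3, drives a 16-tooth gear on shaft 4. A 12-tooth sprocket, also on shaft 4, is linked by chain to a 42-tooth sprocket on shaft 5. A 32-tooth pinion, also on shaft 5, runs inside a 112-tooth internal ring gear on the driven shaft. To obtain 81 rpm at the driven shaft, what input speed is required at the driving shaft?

Overall ratio R = 0.66667 × 3.5 × 0.57143 × 3.5 × 3.5 = 16.333.
Required input speed = output speed × R = 81 × 16.333 = 1323 rpm.

1323 rpm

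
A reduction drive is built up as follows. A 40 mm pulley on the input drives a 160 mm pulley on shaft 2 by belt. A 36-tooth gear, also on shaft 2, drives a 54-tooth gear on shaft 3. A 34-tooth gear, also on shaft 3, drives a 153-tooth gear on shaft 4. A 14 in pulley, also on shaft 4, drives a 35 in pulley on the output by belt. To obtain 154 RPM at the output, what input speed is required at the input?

10395 RPM

Overall ratio R = 4 × 1.5 × 4.5 × 2.5 = 67.5.
Required input speed = output speed × R = 154 × 67.5 = 10395 RPM.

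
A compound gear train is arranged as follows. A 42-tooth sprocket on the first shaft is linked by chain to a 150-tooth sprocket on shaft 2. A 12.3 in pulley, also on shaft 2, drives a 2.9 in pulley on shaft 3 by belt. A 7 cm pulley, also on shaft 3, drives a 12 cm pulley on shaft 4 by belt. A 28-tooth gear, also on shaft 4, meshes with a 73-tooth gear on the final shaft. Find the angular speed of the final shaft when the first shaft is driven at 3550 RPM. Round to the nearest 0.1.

943.3 RPM

chain 150/42 = 3.5714 → 3550/3.5714 = 994 RPM
belt 2.9/12.3 = 0.23577 → 994/0.23577 = 4215.9 RPM
belt 12/7 = 1.7143 → 4215.9/1.7143 = 2459.3 RPM
gear mesh 73/28 = 2.6071 → 2459.3/2.6071 = 943.29 RPM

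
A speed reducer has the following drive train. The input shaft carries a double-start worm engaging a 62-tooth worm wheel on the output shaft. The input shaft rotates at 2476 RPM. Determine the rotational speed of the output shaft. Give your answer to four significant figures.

79.87 RPM

worm 62/2 = 31 → 2476/31 = 79.871 RPM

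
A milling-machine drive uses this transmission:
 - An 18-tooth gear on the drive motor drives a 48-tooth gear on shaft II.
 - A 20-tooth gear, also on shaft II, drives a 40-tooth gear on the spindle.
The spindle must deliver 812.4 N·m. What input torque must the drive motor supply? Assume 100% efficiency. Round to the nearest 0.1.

Overall ratio R = 2.6667 × 2 = 5.3333.
Input torque = output torque / R = 812.4 / 5.3333 = 152.33 N·m.

152.3 N·m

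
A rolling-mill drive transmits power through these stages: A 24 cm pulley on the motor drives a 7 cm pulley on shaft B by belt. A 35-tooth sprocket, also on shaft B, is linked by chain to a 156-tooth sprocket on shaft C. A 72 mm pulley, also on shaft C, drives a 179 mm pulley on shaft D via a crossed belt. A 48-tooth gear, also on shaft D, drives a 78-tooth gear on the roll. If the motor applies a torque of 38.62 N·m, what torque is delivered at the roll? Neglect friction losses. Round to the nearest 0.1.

After the belt (7/24): 38.62 × 0.29167 = 11.264 N·m
After the chain (156/35): 11.264 × 4.4571 = 50.206 N·m
After the belt (179/72): 50.206 × 2.4861 = 124.82 N·m
After the gear mesh (78/48): 124.82 × 1.625 = 202.83 N·m

202.8 N·m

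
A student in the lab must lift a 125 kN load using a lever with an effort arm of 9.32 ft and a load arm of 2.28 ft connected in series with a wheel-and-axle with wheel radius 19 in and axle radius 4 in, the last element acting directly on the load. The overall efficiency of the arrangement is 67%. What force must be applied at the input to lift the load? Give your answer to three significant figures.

9.61 kN

Lever MA = effort arm / load arm = 9.32/2.28 = 4.0877.
Wheel-and-axle MA = R/r = 19/4 = 4.75.
Combined ideal MA = 4.0877 × 4.75 = 19.417.
Actual MA = 19.417 × 0.67 = 13.009.
Effort = load / actual MA = 125 / 13.009 = 9.6086 kN.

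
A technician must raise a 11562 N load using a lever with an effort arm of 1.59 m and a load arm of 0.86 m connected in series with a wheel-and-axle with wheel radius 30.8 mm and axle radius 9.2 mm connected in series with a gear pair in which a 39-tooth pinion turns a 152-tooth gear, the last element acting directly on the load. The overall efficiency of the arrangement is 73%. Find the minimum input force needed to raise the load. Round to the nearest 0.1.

656.6 N

Lever MA = effort arm / load arm = 1.59/0.86 = 1.8488.
Wheel-and-axle MA = R/r = 30.8/9.2 = 3.3478.
Gear pair MA = 152/39 = 3.8974.
Combined ideal MA = 1.8488 × 3.3478 × 3.8974 = 24.124.
Actual MA = 24.124 × 0.73 = 17.61.
Effort = load / actual MA = 11562 / 17.61 = 656.55 N.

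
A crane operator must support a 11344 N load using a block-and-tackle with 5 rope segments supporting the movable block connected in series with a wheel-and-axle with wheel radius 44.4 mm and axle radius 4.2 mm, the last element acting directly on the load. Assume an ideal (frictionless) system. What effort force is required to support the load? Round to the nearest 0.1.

Block-and-tackle MA = number of supporting rope parts = 5.
Wheel-and-axle MA = R/r = 44.4/4.2 = 10.571.
Combined ideal MA = 5 × 10.571 = 52.857.
Effort = load / MA = 11344 / 52.857 = 214.62 N.

214.6 N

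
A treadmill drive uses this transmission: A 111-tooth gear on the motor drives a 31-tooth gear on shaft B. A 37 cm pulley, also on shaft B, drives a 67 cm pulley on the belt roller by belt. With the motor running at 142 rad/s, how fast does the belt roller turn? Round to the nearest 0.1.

Gear mesh: ratio = 31/111 = 0.27928, so shaft B turns at 142 / 0.27928 = 508.45 rad/s.
Belt: ratio = 67/37 = 1.8108, so the belt roller turns at 508.45 / 1.8108 = 280.79 rad/s.

280.8 rad/s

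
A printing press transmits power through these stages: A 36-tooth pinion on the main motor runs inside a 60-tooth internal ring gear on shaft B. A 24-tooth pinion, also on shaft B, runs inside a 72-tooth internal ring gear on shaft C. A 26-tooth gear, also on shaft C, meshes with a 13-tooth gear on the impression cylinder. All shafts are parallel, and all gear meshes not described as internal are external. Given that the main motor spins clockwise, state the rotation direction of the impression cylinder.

counterclockwise

the main motor → shaft B: internal mesh, same direction → CW.
shaft B → shaft C: internal mesh, same direction → CW.
shaft C → the impression cylinder: external mesh, 1 reversal → CCW.
1 reversal in total — an odd number — so the impression cylinder turns opposite to the main motor.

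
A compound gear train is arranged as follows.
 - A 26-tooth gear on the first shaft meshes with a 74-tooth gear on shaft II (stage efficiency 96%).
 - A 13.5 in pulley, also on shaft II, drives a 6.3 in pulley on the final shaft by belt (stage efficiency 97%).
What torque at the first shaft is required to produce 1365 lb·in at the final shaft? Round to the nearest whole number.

1104 lb·in

Overall ratio R = 2.8462 × 0.46667 = 1.3282; overall efficiency η = 0.96 × 0.97 = 0.9312.
Input torque = output torque / (R × η) = 1365 / (1.3282 × 0.9312) = 1103.6 lb·in.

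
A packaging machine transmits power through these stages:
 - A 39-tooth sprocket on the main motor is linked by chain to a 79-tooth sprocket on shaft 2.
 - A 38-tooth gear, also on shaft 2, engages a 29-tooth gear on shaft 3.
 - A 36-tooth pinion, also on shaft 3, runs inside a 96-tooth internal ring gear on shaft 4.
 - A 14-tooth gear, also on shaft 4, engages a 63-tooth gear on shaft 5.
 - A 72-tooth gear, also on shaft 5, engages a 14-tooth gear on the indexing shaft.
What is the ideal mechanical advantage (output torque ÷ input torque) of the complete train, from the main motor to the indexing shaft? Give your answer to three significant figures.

3.61

Each stage contributes driven/driver: chain 79/39 = 2.0256, gear mesh 29/38 = 0.76316, internal gear 96/36 = 2.6667, gear mesh 63/14 = 4.5, gear mesh 14/72 = 0.19444.
Overall: 2.0256 × 0.76316 × 2.6667 × 4.5 × 0.19444 = 3.6071.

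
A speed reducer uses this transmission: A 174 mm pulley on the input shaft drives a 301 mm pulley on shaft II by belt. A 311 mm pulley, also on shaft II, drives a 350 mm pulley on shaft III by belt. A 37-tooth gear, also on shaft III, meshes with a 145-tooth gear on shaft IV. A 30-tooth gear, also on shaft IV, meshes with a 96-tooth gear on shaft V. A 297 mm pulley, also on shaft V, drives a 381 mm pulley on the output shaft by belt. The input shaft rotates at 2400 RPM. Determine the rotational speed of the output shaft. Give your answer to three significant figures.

the input shaft → shaft II (belt, 301/174): 2400 ÷ 1.7299 = 1387.4 RPM
shaft II → shaft III (belt, 350/311): 1387.4 ÷ 1.1254 = 1232.8 RPM
shaft III → shaft IV (gear mesh, 145/37): 1232.8 ÷ 3.9189 = 314.57 RPM
shaft IV → shaft V (gear mesh, 96/30): 314.57 ÷ 3.2 = 98.304 RPM
shaft V → the output shaft (belt, 381/297): 98.304 ÷ 1.2828 = 76.63 RPM

76.6 RPM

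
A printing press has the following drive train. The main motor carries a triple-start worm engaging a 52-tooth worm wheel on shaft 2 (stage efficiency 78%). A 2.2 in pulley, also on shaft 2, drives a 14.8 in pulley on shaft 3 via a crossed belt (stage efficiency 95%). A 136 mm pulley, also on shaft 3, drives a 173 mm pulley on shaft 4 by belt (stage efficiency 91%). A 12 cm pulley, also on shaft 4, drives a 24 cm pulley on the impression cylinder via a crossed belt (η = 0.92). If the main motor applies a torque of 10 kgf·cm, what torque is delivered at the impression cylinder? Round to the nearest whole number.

1840 kgf·cm

Worm: ratio = 52/3 = 17.333; torque at shaft 2 = 10 × 17.333 × 0.78 = 135.2 kgf·cm.
Belt: ratio = 14.8/2.2 = 6.7273; torque at shaft 3 = 135.2 × 6.7273 × 0.95 = 864.05 kgf·cm.
Belt: ratio = 173/136 = 1.2721; torque at shaft 4 = 864.05 × 1.2721 × 0.91 = 1000.2 kgf·cm.
Belt: ratio = 24/12 = 2; torque at the impression cylinder = 1000.2 × 2 × 0.92 = 1840.4 kgf·cm.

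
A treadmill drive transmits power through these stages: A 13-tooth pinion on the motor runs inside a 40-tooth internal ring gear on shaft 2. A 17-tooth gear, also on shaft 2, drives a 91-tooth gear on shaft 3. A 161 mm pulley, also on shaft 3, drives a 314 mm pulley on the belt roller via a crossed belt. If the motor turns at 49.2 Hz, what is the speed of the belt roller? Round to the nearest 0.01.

1.53 Hz

the motor → shaft 2 (internal gear, 40/13): 49.2 ÷ 3.0769 = 15.99 Hz
shaft 2 → shaft 3 (gear mesh, 91/17): 15.99 ÷ 5.3529 = 2.9871 Hz
shaft 3 → the belt roller (belt, 314/161): 2.9871 ÷ 1.9503 = 1.5316 Hz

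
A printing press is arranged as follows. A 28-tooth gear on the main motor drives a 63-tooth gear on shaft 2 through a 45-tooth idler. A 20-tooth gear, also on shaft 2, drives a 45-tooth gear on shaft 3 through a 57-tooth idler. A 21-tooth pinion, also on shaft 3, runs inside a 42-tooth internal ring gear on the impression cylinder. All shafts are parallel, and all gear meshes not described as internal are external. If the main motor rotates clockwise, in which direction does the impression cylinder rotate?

clockwise

the main motor → shaft 2: driver → idler → driven is 2 external meshes, 2 reversals → CW.
shaft 2 → shaft 3: driver → idler → driven is 2 external meshes, 2 reversals → CW.
shaft 3 → the impression cylinder: internal mesh, same direction → CW.
4 reversals in total — an even number — so the impression cylinder turns the same way as the main motor.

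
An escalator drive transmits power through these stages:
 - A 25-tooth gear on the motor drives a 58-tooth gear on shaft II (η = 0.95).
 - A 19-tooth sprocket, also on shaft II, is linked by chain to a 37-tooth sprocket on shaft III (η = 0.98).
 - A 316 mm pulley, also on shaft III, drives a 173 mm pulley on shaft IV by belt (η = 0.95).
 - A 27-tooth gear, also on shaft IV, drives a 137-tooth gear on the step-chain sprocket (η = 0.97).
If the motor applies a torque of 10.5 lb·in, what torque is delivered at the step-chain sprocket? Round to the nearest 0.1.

113.1 lb·in

gear mesh 58/25 = 2.32 → τ = 10.5·2.32·0.95 = 23.142 lb·in
chain 37/19 = 1.9474 → τ = 23.142·1.9474·0.98 = 44.165 lb·in
belt 173/316 = 0.54747 → τ = 44.165·0.54747·0.95 = 22.97 lb·in
gear mesh 137/27 = 5.0741 → τ = 22.97·5.0741·0.97 = 113.05 lb·in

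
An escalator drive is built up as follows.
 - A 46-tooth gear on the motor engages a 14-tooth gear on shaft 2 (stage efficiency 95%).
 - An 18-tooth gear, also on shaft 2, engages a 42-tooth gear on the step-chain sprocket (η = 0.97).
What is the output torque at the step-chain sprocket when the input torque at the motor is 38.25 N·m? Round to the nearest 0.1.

25.0 N·m

gear mesh 14/46 = 0.30435 → τ = 38.25·0.30435·0.95 = 11.059 N·m
gear mesh 42/18 = 2.3333 → τ = 11.059·2.3333·0.97 = 25.031 N·m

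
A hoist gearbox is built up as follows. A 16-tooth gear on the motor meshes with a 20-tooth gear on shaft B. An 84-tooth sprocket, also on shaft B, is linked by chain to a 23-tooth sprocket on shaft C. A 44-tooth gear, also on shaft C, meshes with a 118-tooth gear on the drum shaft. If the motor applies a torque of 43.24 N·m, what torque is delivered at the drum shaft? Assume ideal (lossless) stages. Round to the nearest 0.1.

39.7 N·m

After the gear mesh (20/16): 43.24 × 1.25 = 54.05 N·m
After the chain (23/84): 54.05 × 0.27381 = 14.799 N·m
After the gear mesh (118/44): 14.799 × 2.6818 = 39.689 N·m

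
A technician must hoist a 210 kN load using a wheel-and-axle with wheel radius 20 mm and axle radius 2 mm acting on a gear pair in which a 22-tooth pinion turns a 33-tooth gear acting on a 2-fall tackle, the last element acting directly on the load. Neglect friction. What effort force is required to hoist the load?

Wheel-and-axle MA = R/r = 20/2 = 10.
Gear pair MA = 33/22 = 1.5.
Block-and-tackle MA = number of supporting rope parts = 2.
Combined ideal MA = 10 × 1.5 × 2 = 30.
Effort = load / MA = 210 / 30 = 7 kN.

7 kN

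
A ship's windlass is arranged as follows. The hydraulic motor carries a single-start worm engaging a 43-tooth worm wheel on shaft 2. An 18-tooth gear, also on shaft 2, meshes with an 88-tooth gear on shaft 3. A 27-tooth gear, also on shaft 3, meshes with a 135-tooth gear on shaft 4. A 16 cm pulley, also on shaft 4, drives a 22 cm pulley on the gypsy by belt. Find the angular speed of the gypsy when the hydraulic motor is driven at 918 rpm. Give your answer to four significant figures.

the hydraulic motor → shaft 2 (worm, 43/1): 918 ÷ 43 = 21.349 rpm
shaft 2 → shaft 3 (gear mesh, 88/18): 21.349 ÷ 4.8889 = 4.3668 rpm
shaft 3 → shaft 4 (gear mesh, 135/27): 4.3668 ÷ 5 = 0.87336 rpm
shaft 4 → the gypsy (belt, 22/16): 0.87336 ÷ 1.375 = 0.63517 rpm

0.6352 rpm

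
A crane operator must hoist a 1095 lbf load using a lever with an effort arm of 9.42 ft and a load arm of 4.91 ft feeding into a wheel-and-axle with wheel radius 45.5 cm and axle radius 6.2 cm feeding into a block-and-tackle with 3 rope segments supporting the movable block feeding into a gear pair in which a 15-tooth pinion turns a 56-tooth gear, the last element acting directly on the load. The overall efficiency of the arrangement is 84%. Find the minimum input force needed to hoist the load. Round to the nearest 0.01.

8.27 lbf

Lever MA = effort arm / load arm = 9.42/4.91 = 1.9185.
Wheel-and-axle MA = R/r = 45.5/6.2 = 7.3387.
Block-and-tackle MA = number of supporting rope parts = 3.
Gear pair MA = 56/15 = 3.7333.
Combined ideal MA = 1.9185 × 7.3387 × 3 × 3.7333 = 157.69.
Actual MA = 157.69 × 0.84 = 132.46.
Effort = load / actual MA = 1095 / 132.46 = 8.2666 lbf.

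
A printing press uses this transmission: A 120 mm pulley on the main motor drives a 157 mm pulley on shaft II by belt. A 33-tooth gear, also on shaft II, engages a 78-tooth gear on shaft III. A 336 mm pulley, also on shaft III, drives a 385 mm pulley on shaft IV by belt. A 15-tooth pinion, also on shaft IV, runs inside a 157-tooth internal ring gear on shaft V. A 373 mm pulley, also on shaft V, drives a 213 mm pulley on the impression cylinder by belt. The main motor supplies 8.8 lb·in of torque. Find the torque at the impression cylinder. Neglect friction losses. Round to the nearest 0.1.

Belt: ratio = 157/120 = 1.3083; torque at shaft II = 8.8 × 1.3083 = 11.513 lb·in.
Gear mesh: ratio = 78/33 = 2.3636; torque at shaft III = 11.513 × 2.3636 = 27.213 lb·in.
Belt: ratio = 385/336 = 1.1458; torque at shaft IV = 27.213 × 1.1458 = 31.182 lb·in.
Internal gear: ratio = 157/15 = 10.467; torque at shaft V = 31.182 × 10.467 = 326.37 lb·in.
Belt: ratio = 213/373 = 0.57105; torque at the impression cylinder = 326.37 × 0.57105 = 186.37 lb·in.

186.4 lb·in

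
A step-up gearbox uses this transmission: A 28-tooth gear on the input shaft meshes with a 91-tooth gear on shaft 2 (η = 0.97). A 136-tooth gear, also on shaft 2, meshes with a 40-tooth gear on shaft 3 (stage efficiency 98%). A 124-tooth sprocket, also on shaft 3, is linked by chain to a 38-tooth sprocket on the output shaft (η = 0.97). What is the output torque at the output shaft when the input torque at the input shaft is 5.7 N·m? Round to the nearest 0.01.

1.54 N·m

Gear mesh: ratio = 91/28 = 3.25; torque at shaft 2 = 5.7 × 3.25 × 0.97 = 17.969 N·m.
Gear mesh: ratio = 40/136 = 0.29412; torque at shaft 3 = 17.969 × 0.29412 × 0.98 = 5.1794 N·m.
Chain: ratio = 38/124 = 0.30645; torque at the output shaft = 5.1794 × 0.30645 × 0.97 = 1.5396 N·m.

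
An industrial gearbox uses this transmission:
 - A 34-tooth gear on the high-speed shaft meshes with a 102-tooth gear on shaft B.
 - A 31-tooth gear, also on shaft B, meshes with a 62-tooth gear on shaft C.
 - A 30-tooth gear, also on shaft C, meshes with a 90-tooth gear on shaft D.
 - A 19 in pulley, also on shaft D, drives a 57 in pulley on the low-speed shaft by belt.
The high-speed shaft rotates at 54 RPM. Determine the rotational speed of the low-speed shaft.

Gear mesh: ratio = 102/34 = 3, so shaft B turns at 54 / 3 = 18 RPM.
Gear mesh: ratio = 62/31 = 2, so shaft C turns at 18 / 2 = 9 RPM.
Gear mesh: ratio = 90/30 = 3, so shaft D turns at 9 / 3 = 3 RPM.
Belt: ratio = 57/19 = 3, so the low-speed shaft turns at 3 / 3 = 1 RPM.

1 RPM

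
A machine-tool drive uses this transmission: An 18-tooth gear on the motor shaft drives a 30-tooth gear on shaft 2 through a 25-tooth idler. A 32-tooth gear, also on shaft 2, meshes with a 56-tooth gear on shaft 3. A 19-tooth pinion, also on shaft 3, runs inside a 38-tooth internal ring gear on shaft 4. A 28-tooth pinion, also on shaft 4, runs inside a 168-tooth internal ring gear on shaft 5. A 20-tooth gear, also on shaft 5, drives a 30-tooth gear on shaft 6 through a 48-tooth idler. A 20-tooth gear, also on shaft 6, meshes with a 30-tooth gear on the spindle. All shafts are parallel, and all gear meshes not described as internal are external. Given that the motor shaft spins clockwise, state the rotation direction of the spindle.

the motor shaft → shaft 2: driver → idler → driven is 2 external meshes, 2 reversals → CW.
shaft 2 → shaft 3: external mesh, 1 reversal → CCW.
shaft 3 → shaft 4: internal mesh, same direction → CCW.
shaft 4 → shaft 5: internal mesh, same direction → CCW.
shaft 5 → shaft 6: driver → idler → driven is 2 external meshes, 2 reversals → CCW.
shaft 6 → the spindle: external mesh, 1 reversal → CW.
6 reversals in total — an even number — so the spindle turns the same way as the motor shaft.

clockwise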